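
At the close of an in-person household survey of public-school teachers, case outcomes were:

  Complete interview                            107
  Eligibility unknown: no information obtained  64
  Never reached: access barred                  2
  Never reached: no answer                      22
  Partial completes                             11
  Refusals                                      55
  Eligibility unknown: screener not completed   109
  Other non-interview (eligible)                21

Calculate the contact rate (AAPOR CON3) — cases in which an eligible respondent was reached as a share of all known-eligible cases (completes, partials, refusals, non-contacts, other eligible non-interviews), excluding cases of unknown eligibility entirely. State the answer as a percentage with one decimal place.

Never reached = 22 + 2 = 24
Eligibility not determined = 109 + 64 = 173
Numerator → 107 + 11 + 55 + 21 = 194
Denom → 107 + 11 + 55 + 24 + 21 = 218
CON3 = 194 / 218 = 0.8899

89.0%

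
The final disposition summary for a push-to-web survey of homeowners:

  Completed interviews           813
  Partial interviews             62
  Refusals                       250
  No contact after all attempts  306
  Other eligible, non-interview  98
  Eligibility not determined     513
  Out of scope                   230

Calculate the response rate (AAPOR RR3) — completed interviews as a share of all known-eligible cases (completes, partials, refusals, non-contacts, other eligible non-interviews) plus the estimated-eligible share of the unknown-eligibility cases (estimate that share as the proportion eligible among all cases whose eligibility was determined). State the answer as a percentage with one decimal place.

41.2%

Num → 813
Eligible (known) → 813 + 62 + 250 + 306 + 98 = 1529
e = 1529 / (1529 + 230) = 1529 / 1759 = 0.8692
Estimated eligible among unknowns → 0.8692 × 513 = 445.90
Base → 1529 + 445.90 = 1974.90
RR3 = 813 / 1974.90 = 0.4117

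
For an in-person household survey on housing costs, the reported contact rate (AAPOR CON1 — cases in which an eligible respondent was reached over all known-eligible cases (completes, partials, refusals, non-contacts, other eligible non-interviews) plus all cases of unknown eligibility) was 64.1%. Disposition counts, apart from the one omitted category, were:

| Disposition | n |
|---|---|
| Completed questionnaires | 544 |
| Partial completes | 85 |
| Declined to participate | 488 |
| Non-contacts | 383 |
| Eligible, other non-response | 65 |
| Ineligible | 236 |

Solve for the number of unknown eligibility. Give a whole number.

Num → 544 + 85 + 488 + 65 = 1182
CON1 = 1182 / D = 0.641
D = 1182 / 0.641 = 1844.0
Rest of base = 1565
unknown eligibility = 1844.0 − 1565 ≈ 279

279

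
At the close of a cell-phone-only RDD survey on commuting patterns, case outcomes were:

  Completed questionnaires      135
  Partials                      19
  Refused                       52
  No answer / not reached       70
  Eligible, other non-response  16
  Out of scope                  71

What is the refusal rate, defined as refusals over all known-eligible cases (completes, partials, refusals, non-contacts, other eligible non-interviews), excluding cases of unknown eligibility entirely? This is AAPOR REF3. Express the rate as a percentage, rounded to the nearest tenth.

17.8%

Num = 52
Denom = 135 + 19 + 52 + 70 + 16 = 292
REF3 = 52 / 292 = 0.1781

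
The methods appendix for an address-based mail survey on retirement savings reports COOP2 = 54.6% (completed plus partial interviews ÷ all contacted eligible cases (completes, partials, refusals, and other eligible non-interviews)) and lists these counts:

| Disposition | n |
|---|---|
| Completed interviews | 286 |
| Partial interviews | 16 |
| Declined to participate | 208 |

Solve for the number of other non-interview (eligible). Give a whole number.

Numerator = 286 + 16 = 302
COOP2 = 302 / D = 0.546
D = 302 / 0.546 = 553.1
Other denominator terms total 510
other non-interview (eligible) = 553.1 − 510 ≈ 43

43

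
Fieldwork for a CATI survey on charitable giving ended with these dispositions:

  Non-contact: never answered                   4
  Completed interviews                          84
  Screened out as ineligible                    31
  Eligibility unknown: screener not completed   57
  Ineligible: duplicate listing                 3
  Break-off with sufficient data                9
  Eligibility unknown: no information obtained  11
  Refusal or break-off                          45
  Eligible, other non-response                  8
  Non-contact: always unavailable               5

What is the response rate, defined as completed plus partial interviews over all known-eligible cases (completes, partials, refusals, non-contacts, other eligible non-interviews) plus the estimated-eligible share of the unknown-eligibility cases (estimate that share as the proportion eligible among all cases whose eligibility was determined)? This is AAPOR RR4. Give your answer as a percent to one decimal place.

44.1%

No contact after all attempts = 4 + 5 = 9
Unknown if eligible = 57 + 11 = 68
Ineligible = 31 + 3 = 34
Num = 84 + 9 = 93
Known eligible = 84 + 9 + 45 + 9 + 8 = 155
e = 155 / (155 + 34) = 155 / 189 = 0.8201
e × U = 0.8201 × 68 = 55.77
Denom = 155 + 55.77 = 210.77
RR4 = 93 / 210.77 = 0.4412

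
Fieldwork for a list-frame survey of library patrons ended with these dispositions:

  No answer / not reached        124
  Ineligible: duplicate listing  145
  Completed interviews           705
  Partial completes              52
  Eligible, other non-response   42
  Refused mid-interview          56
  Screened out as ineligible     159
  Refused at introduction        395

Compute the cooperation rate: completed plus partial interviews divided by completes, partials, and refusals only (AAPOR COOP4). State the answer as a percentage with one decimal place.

Refusals = 395 + 56 = 451
Not eligible = 159 + 145 = 304
Num = 705 + 52 = 757
Denom = 705 + 52 + 451 = 1208
COOP4 = 757 / 1208 = 0.6267

62.7%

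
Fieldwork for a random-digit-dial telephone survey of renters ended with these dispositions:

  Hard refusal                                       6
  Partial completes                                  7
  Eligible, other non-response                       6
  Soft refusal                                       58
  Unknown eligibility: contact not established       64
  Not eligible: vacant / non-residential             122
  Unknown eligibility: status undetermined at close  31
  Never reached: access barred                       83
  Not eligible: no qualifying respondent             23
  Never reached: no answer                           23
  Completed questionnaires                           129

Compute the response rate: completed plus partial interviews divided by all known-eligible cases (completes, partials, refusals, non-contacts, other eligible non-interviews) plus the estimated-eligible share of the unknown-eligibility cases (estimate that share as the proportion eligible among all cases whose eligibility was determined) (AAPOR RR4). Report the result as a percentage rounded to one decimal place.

36.1%

Refused = 6 + 58 = 64
No answer / not reached = 23 + 83 = 106
Unknown eligibility = 64 + 31 = 95
Not eligible = 23 + 122 = 145
Top = 129 + 7 = 136
Eligible (known) = 129 + 7 + 64 + 106 + 6 = 312
e = 312 / (312 + 145) = 312 / 457 = 0.6827
e × U = 0.6827 × 95 = 64.86
Base = 312 + 64.86 = 376.86
RR4 = 136 / 376.86 = 0.3609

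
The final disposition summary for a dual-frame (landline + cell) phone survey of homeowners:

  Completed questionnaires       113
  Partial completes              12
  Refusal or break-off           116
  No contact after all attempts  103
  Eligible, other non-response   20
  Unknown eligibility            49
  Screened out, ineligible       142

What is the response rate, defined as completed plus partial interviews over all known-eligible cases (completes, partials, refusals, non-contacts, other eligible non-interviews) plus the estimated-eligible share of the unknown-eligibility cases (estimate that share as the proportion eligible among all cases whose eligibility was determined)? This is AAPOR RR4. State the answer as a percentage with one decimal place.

31.3%

Num → 113 + 12 = 125
Known eligible → 113 + 12 + 116 + 103 + 20 = 364
e = 364 / (364 + 142) = 364 / 506 = 0.7194
Estimated eligible among unknowns → 0.7194 × 49 = 35.25
Base → 364 + 35.25 = 399.25
RR4 = 125 / 399.25 = 0.3131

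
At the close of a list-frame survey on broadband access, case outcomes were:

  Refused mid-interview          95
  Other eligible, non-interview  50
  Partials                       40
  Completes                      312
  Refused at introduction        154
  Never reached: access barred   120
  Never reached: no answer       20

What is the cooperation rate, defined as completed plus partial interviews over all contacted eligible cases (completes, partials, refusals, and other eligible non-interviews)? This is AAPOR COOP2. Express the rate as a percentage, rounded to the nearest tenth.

54.1%

Refusals = 154 + 95 = 249
No contact after all attempts = 20 + 120 = 140
Numerator → 312 + 40 = 352
Denom → 312 + 40 + 249 + 50 = 651
COOP2 = 352 / 651 = 0.5407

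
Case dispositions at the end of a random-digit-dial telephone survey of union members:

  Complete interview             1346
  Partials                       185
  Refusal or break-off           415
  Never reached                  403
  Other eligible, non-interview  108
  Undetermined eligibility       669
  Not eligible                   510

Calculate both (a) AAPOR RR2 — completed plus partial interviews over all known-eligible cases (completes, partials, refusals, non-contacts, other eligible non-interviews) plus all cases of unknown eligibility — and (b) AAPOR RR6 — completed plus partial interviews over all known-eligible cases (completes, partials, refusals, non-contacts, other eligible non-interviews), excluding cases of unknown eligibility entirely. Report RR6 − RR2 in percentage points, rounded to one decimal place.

Numerator = 1346 + 185 = 1531
Base = 1346 + 185 + 415 + 403 + 108 + 669 = 3126
RR2 = 1531 / 3126 = 0.4898
Base = 1346 + 185 + 415 + 403 + 108 = 2457
RR6 = 1531 / 2457 = 0.6231
Difference = 62.31 − 48.98 = 13.33 percentage points

13.3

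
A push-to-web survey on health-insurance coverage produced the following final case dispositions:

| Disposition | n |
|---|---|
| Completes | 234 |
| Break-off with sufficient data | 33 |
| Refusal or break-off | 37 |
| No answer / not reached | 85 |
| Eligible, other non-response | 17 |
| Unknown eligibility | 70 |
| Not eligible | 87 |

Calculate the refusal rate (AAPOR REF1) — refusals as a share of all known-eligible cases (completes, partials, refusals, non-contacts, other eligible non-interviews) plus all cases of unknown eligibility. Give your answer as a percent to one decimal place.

Num = 37
Base = 234 + 33 + 37 + 85 + 17 + 70 = 476
REF1 = 37 / 476 = 0.0777

7.8%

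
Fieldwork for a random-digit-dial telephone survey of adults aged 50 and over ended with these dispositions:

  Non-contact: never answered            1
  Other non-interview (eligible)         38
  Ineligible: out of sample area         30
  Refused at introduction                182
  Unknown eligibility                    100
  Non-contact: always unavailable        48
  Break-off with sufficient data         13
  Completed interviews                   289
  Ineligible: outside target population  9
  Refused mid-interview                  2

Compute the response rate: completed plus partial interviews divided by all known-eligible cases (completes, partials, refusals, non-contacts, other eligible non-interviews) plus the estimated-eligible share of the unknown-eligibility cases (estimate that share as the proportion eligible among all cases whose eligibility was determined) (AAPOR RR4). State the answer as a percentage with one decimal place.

45.3%

Refused = 182 + 2 = 184
Never reached = 1 + 48 = 49
Screened out, ineligible = 9 + 30 = 39
Numerator: 289 + 13 = 302
Determined eligible: 289 + 13 + 184 + 49 + 38 = 573
e = 573 / (573 + 39) = 573 / 612 = 0.9363
Estimated eligible among unknowns: 0.9363 × 100 = 93.63
Denominator: 573 + 93.63 = 666.63
RR4 = 302 / 666.63 = 0.4530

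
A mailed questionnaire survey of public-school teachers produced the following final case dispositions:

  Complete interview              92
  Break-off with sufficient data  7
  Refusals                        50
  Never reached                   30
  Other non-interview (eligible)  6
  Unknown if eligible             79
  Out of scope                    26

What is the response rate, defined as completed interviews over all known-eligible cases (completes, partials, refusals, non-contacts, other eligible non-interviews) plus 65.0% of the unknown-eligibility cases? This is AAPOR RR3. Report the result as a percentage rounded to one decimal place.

38.9%

Top: 92
Known eligible: 92 + 7 + 50 + 30 + 6 = 185
Estimated eligible among unknowns: 0.6500 × 79 = 51.35
Base: 185 + 51.35 = 236.35
RR3 = 92 / 236.35 = 0.3893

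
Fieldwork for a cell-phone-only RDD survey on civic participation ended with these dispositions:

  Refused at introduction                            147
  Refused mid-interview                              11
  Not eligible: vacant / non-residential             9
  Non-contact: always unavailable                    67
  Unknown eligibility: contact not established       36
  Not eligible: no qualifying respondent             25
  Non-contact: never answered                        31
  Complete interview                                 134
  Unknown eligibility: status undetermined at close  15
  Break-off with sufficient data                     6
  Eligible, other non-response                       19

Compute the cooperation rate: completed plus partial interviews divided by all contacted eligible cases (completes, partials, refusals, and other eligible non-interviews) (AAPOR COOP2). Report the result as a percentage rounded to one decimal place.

44.2%

Refusal or break-off = 147 + 11 = 158
Never reached = 31 + 67 = 98
Undetermined eligibility = 36 + 15 = 51
Out of scope = 25 + 9 = 34
Num: 134 + 6 = 140
Denominator: 134 + 6 + 158 + 19 = 317
COOP2 = 140 / 317 = 0.4416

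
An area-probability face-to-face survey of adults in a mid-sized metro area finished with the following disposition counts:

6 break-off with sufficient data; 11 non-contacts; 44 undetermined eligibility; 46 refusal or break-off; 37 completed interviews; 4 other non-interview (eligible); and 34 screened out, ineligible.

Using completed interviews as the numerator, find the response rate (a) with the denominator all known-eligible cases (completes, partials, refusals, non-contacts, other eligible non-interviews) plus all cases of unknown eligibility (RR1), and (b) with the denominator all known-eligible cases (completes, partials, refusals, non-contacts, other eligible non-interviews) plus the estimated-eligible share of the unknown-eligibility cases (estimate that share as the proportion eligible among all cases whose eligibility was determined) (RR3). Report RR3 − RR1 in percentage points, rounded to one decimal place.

Top = 37
Denom = 37 + 6 + 46 + 11 + 4 + 44 = 148
RR1 = 37 / 148 = 0.2500
Eligible (known) = 37 + 6 + 46 + 11 + 4 = 104
e = 104 / (104 + 34) = 104 / 138 = 0.7536
Estimated eligible among unknowns = 0.7536 × 44 = 33.16
Denom = 104 + 33.16 = 137.16
RR3 = 37 / 137.16 = 0.2698
Difference = 26.98 − 25.00 = 1.98 percentage points

2.0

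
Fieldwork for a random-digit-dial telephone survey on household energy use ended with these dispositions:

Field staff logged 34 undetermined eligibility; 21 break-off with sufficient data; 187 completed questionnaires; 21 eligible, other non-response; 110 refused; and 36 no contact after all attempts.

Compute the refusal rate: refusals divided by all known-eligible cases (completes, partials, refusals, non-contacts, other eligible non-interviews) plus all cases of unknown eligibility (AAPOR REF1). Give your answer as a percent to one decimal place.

26.9%

Top → 110
Denom → 187 + 21 + 110 + 36 + 21 + 34 = 409
REF1 = 110 / 409 = 0.2689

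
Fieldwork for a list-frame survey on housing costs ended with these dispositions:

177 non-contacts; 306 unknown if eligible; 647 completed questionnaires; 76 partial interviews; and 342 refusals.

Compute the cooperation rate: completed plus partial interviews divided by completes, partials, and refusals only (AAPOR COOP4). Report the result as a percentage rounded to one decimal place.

Top: 647 + 76 = 723
Base: 647 + 76 + 342 = 1065
COOP4 = 723 / 1065 = 0.6789

67.9%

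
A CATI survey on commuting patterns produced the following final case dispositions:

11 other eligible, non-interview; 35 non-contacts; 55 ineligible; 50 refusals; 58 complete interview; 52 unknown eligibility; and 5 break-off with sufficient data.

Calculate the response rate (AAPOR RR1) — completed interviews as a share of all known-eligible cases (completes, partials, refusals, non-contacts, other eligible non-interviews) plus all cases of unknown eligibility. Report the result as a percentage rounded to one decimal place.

27.5%

Top = 58
Denom = 58 + 5 + 50 + 35 + 11 + 52 = 211
RR1 = 58 / 211 = 0.2749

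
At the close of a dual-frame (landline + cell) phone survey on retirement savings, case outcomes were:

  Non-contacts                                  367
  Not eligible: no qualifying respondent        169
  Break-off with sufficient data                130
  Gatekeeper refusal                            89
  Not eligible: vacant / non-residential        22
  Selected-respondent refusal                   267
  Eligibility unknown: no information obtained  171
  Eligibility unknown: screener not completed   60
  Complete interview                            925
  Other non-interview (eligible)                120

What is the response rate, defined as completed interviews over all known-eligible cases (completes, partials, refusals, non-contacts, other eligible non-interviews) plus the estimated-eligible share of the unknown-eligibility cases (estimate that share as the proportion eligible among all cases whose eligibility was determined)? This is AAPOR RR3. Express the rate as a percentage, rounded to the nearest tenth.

43.9%

Refusal or break-off = 89 + 267 = 356
Unknown eligibility = 60 + 171 = 231
Ineligible = 169 + 22 = 191
Numerator = 925
Known eligible = 925 + 130 + 356 + 367 + 120 = 1898
e = 1898 / (1898 + 191) = 1898 / 2089 = 0.9086
Eligible share of unknowns = 0.9086 × 231 = 209.89
Base = 1898 + 209.89 = 2107.89
RR3 = 925 / 2107.89 = 0.4388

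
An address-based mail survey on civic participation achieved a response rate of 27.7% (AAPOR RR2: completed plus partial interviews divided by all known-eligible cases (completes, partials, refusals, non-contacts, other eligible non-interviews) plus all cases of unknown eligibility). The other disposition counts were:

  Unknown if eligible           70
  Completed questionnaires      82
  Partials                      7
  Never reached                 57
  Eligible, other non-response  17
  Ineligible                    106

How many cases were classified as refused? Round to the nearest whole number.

Numerator: 82 + 7 = 89
RR2 = 89 / D = 0.277
D = 89 / 0.277 = 321.3
Rest of base = 233
refused = 321.3 − 233 ≈ 88

88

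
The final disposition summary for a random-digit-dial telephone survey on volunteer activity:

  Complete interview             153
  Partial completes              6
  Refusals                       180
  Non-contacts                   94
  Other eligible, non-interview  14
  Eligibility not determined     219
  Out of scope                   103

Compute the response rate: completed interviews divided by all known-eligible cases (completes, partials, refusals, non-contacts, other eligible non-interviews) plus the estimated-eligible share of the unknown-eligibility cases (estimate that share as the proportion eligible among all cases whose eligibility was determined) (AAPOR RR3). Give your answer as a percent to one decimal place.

Num → 153
Determined eligible → 153 + 6 + 180 + 94 + 14 = 447
e = 447 / (447 + 103) = 447 / 550 = 0.8127
Estimated eligible among unknowns → 0.8127 × 219 = 177.98
Base → 447 + 177.98 = 624.98
RR3 = 153 / 624.98 = 0.2448

24.5%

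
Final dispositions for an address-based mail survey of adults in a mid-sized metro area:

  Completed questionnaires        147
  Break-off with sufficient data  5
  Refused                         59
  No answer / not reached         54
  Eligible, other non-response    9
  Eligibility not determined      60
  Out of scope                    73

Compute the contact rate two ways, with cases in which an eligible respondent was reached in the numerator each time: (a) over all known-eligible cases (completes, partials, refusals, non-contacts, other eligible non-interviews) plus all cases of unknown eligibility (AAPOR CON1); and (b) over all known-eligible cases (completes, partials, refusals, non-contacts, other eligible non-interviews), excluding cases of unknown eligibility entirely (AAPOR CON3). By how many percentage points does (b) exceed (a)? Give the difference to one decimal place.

14.4

Numerator → 147 + 5 + 59 + 9 = 220
Denom → 147 + 5 + 59 + 54 + 9 + 60 = 334
CON1 = 220 / 334 = 0.6587
Denom → 147 + 5 + 59 + 54 + 9 = 274
CON3 = 220 / 274 = 0.8029
Difference = 80.29 − 65.87 = 14.42 percentage points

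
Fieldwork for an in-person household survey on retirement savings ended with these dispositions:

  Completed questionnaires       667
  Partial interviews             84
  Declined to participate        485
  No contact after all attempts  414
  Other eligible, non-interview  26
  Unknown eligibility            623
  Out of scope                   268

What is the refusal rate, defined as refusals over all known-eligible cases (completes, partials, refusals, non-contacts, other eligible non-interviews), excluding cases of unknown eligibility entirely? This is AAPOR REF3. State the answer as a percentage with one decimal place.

Num = 485
Denominator = 667 + 84 + 485 + 414 + 26 = 1676
REF3 = 485 / 1676 = 0.2894

28.9%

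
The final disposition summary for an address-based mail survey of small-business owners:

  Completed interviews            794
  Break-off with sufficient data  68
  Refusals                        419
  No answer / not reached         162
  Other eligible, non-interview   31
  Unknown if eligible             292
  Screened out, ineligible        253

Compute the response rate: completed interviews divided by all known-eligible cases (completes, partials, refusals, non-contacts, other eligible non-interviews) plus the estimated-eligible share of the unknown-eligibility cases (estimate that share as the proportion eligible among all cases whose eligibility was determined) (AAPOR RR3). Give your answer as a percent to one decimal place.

46.1%

Num → 794
Known eligible → 794 + 68 + 419 + 162 + 31 = 1474
e = 1474 / (1474 + 253) = 1474 / 1727 = 0.8535
Eligible share of unknowns → 0.8535 × 292 = 249.22
Denom → 1474 + 249.22 = 1723.22
RR3 = 794 / 1723.22 = 0.4608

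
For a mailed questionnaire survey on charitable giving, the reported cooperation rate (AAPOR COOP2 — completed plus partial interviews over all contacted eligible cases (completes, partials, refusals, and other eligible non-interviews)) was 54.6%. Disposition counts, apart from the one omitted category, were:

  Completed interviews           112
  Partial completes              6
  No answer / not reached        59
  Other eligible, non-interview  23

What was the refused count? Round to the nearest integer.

Top → 112 + 6 = 118
COOP2 = 118 / D = 0.546
D = 118 / 0.546 = 216.1
Other denominator terms total 141
refused = 216.1 − 141 ≈ 75

75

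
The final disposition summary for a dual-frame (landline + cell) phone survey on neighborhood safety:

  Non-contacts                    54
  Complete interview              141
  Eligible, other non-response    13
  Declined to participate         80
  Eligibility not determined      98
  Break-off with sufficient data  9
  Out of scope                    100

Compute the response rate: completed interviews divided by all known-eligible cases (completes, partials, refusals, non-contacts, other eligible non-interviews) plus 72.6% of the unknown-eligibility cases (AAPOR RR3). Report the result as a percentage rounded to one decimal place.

38.3%

Numerator: 141
Eligible (known): 141 + 9 + 80 + 54 + 13 = 297
e × U: 0.7260 × 98 = 71.15
Base: 297 + 71.15 = 368.15
RR3 = 141 / 368.15 = 0.3830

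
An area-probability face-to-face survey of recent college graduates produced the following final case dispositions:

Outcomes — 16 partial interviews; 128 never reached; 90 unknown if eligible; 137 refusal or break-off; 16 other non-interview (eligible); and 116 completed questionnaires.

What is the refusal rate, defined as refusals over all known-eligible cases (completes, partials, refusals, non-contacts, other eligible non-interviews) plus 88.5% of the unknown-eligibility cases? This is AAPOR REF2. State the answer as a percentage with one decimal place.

Num → 137
Eligible (known) → 116 + 16 + 137 + 128 + 16 = 413
Eligible share of unknowns → 0.8850 × 90 = 79.65
Base → 413 + 79.65 = 492.65
REF2 = 137 / 492.65 = 0.2781

27.8%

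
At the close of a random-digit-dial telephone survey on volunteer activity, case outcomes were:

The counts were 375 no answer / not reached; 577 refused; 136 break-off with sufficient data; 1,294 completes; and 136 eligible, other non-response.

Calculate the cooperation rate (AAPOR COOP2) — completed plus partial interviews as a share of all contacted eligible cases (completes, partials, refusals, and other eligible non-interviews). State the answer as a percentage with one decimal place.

66.7%

Num → 1294 + 136 = 1430
Base → 1294 + 136 + 577 + 136 = 2143
COOP2 = 1430 / 2143 = 0.6673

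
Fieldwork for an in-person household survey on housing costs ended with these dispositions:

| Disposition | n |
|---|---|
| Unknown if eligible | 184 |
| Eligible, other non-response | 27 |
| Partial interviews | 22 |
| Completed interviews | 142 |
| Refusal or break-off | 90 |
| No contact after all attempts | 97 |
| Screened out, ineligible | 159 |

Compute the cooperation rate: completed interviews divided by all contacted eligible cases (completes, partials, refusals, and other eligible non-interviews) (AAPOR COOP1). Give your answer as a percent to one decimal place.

Numerator → 142
Base → 142 + 22 + 90 + 27 = 281
COOP1 = 142 / 281 = 0.5053

50.5%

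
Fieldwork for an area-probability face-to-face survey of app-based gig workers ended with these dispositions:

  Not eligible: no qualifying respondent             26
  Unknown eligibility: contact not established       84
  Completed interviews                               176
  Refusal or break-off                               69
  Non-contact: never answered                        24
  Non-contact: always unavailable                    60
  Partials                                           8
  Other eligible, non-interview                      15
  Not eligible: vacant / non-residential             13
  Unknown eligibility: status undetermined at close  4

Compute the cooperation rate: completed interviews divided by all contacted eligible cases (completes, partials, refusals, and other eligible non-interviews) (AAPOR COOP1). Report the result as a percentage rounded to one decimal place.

Never reached = 24 + 60 = 84
Unknown eligibility = 84 + 4 = 88
Out of scope = 26 + 13 = 39
Top: 176
Denom: 176 + 8 + 69 + 15 = 268
COOP1 = 176 / 268 = 0.6567

65.7%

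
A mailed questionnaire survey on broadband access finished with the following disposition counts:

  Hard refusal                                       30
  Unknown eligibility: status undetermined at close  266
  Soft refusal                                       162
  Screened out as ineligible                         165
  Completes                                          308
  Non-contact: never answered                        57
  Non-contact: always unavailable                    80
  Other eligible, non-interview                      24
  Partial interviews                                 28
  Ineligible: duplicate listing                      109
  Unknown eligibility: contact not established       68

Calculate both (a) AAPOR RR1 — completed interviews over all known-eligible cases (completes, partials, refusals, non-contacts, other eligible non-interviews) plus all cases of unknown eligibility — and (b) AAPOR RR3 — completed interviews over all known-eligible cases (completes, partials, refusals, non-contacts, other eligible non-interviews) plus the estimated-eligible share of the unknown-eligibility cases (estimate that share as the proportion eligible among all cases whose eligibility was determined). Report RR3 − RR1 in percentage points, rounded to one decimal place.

3.1

Refusal or break-off = 30 + 162 = 192
No answer / not reached = 57 + 80 = 137
Eligibility not determined = 68 + 266 = 334
Ineligible = 165 + 109 = 274
Num → 308
Denominator → 308 + 28 + 192 + 137 + 24 + 334 = 1023
RR1 = 308 / 1023 = 0.3011
Determined eligible → 308 + 28 + 192 + 137 + 24 = 689
e = 689 / (689 + 274) = 689 / 963 = 0.7155
Eligible share of unknowns → 0.7155 × 334 = 238.98
Denominator → 689 + 238.98 = 927.98
RR3 = 308 / 927.98 = 0.3319
Difference = 33.19 − 30.11 = 3.08 percentage points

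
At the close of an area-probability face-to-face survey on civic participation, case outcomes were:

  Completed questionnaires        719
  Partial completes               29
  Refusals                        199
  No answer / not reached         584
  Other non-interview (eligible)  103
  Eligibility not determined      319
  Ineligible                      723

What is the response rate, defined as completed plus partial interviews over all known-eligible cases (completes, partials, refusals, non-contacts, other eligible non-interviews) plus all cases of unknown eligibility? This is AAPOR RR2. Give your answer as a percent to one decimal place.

Num: 719 + 29 = 748
Base: 719 + 29 + 199 + 584 + 103 + 319 = 1953
RR2 = 748 / 1953 = 0.3830

38.3%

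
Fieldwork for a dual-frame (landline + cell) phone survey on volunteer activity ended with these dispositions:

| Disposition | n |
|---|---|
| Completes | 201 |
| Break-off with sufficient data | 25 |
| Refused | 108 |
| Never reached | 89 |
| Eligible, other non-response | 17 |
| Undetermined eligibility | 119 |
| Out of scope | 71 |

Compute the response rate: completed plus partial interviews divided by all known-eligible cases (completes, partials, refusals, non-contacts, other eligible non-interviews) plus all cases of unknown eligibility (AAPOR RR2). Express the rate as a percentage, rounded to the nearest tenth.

Top = 201 + 25 = 226
Denominator = 201 + 25 + 108 + 89 + 17 + 119 = 559
RR2 = 226 / 559 = 0.4043

40.4%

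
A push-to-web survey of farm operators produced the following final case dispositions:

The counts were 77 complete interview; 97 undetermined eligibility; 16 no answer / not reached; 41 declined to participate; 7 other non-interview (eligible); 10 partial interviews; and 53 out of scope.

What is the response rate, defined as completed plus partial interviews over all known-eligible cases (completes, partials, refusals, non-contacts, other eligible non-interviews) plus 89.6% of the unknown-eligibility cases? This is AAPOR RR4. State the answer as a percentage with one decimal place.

36.6%

Num = 77 + 10 = 87
Known eligible = 77 + 10 + 41 + 16 + 7 = 151
e × U = 0.8960 × 97 = 86.91
Denom = 151 + 86.91 = 237.91
RR4 = 87 / 237.91 = 0.3657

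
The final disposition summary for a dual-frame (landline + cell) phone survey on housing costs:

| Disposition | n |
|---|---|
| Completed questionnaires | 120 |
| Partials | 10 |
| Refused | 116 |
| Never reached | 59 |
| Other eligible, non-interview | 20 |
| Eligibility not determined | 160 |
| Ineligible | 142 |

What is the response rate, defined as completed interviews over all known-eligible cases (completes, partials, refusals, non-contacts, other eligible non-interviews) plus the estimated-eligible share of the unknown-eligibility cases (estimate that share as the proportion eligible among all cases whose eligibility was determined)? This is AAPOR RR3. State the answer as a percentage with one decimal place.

Numerator: 120
Determined eligible: 120 + 10 + 116 + 59 + 20 = 325
e = 325 / (325 + 142) = 325 / 467 = 0.6959
Eligible share of unknowns: 0.6959 × 160 = 111.34
Denom: 325 + 111.34 = 436.34
RR3 = 120 / 436.34 = 0.2750

27.5%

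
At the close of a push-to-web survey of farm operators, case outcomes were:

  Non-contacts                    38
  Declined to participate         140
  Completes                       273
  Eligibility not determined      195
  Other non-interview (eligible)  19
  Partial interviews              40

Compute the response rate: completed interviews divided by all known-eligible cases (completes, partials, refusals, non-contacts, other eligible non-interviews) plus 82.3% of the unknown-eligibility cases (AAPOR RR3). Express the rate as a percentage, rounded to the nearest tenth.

40.7%

Numerator → 273
Determined eligible → 273 + 40 + 140 + 38 + 19 = 510
Estimated eligible among unknowns → 0.8230 × 195 = 160.48
Denominator → 510 + 160.48 = 670.48
RR3 = 273 / 670.48 = 0.4072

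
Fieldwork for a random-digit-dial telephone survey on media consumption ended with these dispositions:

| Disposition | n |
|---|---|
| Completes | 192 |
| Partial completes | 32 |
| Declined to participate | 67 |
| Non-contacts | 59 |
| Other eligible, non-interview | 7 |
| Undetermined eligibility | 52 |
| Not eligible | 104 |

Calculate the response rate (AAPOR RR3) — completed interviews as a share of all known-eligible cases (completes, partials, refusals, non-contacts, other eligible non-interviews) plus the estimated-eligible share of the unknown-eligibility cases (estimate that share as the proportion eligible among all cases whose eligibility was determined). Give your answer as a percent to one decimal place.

48.3%

Top = 192
Eligible (known) = 192 + 32 + 67 + 59 + 7 = 357
e = 357 / (357 + 104) = 357 / 461 = 0.7744
e × U = 0.7744 × 52 = 40.27
Base = 357 + 40.27 = 397.27
RR3 = 192 / 397.27 = 0.4833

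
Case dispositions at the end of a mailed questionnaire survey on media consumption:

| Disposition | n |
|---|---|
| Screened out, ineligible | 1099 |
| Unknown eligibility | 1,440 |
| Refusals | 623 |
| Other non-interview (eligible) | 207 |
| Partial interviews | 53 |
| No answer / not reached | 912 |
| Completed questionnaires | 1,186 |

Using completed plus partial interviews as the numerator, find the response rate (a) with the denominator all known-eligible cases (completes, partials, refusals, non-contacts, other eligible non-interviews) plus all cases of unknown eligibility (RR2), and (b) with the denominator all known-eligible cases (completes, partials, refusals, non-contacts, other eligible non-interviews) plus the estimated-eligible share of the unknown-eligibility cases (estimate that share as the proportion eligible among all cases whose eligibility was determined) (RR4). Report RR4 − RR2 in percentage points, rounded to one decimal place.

Numerator: 1186 + 53 = 1239
Base: 1186 + 53 + 623 + 912 + 207 + 1440 = 4421
RR2 = 1239 / 4421 = 0.2803
Eligible (known): 1186 + 53 + 623 + 912 + 207 = 2981
e = 2981 / (2981 + 1099) = 2981 / 4080 = 0.7306
Eligible share of unknowns: 0.7306 × 1440 = 1052.06
Base: 2981 + 1052.06 = 4033.06
RR4 = 1239 / 4033.06 = 0.3072
Difference = 30.72 − 28.03 = 2.69 percentage points

2.7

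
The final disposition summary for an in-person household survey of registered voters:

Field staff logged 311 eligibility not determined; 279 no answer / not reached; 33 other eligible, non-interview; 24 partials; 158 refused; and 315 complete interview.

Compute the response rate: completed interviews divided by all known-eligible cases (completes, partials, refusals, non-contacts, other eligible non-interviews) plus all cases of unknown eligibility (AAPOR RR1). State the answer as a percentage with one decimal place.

Top = 315
Denominator = 315 + 24 + 158 + 279 + 33 + 311 = 1120
RR1 = 315 / 1120 = 0.2812

28.1%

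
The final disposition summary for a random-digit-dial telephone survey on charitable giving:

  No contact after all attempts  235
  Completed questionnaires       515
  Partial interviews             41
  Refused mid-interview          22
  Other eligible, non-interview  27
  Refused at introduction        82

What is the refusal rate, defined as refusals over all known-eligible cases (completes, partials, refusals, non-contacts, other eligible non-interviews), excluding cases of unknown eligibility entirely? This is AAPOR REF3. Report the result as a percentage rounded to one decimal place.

Refused = 82 + 22 = 104
Top: 104
Base: 515 + 41 + 104 + 235 + 27 = 922
REF3 = 104 / 922 = 0.1128

11.3%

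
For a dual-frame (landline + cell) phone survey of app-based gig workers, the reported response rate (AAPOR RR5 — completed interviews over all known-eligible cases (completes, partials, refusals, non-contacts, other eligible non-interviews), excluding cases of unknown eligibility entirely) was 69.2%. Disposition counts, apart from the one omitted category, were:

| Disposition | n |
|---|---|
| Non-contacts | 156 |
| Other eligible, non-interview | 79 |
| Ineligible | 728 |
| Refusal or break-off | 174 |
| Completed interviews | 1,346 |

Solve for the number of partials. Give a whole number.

RR5 = 1346 / D = 0.692
D = 1346 / 0.692 = 1945.1
Remaining denominator categories sum to 1755
partials = 1945.1 − 1755 ≈ 190

190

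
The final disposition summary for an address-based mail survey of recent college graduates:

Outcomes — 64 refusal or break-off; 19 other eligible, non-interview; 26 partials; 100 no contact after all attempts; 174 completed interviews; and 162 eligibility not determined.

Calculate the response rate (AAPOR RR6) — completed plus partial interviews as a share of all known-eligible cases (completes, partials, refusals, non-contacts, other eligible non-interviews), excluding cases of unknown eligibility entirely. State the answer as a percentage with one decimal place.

Num = 174 + 26 = 200
Denominator = 174 + 26 + 64 + 100 + 19 = 383
RR6 = 200 / 383 = 0.5222

52.2%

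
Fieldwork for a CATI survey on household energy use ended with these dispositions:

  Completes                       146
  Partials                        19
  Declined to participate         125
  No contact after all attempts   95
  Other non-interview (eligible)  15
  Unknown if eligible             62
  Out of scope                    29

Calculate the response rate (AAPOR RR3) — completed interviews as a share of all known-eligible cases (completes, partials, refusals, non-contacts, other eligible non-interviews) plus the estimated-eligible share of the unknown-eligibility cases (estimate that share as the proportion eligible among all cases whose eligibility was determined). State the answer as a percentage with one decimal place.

Numerator = 146
Determined eligible = 146 + 19 + 125 + 95 + 15 = 400
e = 400 / (400 + 29) = 400 / 429 = 0.9324
e × U = 0.9324 × 62 = 57.81
Denom = 400 + 57.81 = 457.81
RR3 = 146 / 457.81 = 0.3189

31.9%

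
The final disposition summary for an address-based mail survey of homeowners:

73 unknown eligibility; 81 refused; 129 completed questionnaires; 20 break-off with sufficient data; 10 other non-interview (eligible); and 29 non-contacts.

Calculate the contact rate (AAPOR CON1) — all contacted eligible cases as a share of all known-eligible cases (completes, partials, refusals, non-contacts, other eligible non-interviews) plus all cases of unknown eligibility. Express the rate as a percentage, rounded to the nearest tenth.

70.2%

Num = 129 + 20 + 81 + 10 = 240
Denom = 129 + 20 + 81 + 29 + 10 + 73 = 342
CON1 = 240 / 342 = 0.7018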